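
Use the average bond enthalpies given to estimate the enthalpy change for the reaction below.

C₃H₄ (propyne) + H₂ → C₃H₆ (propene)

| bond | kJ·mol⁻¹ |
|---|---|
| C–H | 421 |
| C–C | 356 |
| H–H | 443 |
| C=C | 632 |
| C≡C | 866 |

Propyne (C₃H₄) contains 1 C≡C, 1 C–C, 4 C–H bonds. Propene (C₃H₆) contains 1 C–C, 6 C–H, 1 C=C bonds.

Bonds broken (reactants):
  C≡C: 1 × 866 = 866
  C–C: 1 × 356 = 356
  C–H: 4 × 421 = 1684
  H–H: 1 × 443 = 443
  Σ(broken) = 3349 kJ
Bonds formed (products):
  C–C: 1 × 356 = 356
  C–H: 6 × 421 = 2526
  C=C: 1 × 632 = 632
  Σ(formed) = 3514 kJ
ΔH = Σ(broken) − Σ(formed) = 3349 − 3514 = −165 kJ

ΔH ≈ −165 kJ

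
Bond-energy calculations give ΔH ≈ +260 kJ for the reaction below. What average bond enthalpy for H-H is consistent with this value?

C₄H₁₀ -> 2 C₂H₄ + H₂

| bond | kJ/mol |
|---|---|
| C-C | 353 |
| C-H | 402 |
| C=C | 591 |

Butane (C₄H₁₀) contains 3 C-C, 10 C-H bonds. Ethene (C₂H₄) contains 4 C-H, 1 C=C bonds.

D(H-H) ≈ 421 kJ/mol

Let D be the H-H bond energy.
Σ(broken) = 3×353 + 10×402 = 5079
Σ(formed) = 8×402 + 2×591 + 1×D = 4398 + D
ΔH = Σ(broken) − Σ(formed) = (5079) − (4398 + D) = +681 − D
Setting this equal to +260 kJ gives D = 421 kJ/mol.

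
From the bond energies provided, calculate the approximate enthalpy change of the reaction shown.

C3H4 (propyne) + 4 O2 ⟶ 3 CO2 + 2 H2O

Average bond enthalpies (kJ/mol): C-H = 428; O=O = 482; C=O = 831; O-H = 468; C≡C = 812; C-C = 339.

Bonds broken (reactants):
  C≡C: 1 × 812 = 812
  C-C: 1 × 339 = 339
  C-H: 4 × 428 = 1712
  O=O: 4 × 482 = 1928
  Σ(broken) = 4791 kJ
Bonds formed (products):
  C=O: 6 × 831 = 4986
  O-H: 4 × 468 = 1872
  Σ(formed) = 6858 kJ
ΔH = Σ(broken) − Σ(formed) = 4791 − 6858 = −2067 kJ

ΔH ≈ −2067 kJ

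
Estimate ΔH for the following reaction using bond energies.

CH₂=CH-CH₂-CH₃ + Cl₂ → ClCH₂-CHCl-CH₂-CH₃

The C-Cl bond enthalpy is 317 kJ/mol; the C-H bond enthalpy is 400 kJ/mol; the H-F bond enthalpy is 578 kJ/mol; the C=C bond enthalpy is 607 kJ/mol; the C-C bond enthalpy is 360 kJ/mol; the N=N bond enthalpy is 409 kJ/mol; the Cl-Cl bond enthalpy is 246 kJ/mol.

ΔH ≈ −141 kJ

Bonds broken (reactants):
  C-C: 2 × 360 = 720
  C-H: 8 × 400 = 3200
  C=C: 1 × 607 = 607
  Cl-Cl: 1 × 246 = 246
  Σ(broken) = 4773 kJ
Bonds formed (products):
  C-C: 3 × 360 = 1080
  C-Cl: 2 × 317 = 634
  C-H: 8 × 400 = 3200
  Σ(formed) = 4914 kJ
ΔH = Σ(broken) − Σ(formed) = 4773 − 4914 = −141 kJ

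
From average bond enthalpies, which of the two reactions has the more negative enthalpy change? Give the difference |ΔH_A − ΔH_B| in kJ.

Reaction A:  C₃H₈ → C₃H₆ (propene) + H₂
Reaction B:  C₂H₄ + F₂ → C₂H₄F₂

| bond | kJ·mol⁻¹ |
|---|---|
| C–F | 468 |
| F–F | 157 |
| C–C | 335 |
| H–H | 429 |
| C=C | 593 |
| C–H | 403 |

Reaction A:
  Bonds broken (reactants):
    C–C: 2 × 335 = 670
    C–H: 8 × 403 = 3224
    Σ(broken) = 3894 kJ
  Bonds formed (products):
    C–C: 1 × 335 = 335
    C–H: 6 × 403 = 2418
    C=C: 1 × 593 = 593
    H–H: 1 × 429 = 429
    Σ(formed) = 3775 kJ
  ΔH_A = 3894 − 3775 = +119 kJ
Reaction B:
  Bonds broken (reactants):
    C–H: 4 × 403 = 1612
    C=C: 1 × 593 = 593
    F–F: 1 × 157 = 157
    Σ(broken) = 2362 kJ
  Bonds formed (products):
    C–C: 1 × 335 = 335
    C–F: 2 × 468 = 936
    C–H: 4 × 403 = 1612
    Σ(formed) = 2883 kJ
  ΔH_B = 2362 − 2883 = −521 kJ
ΔH_A − ΔH_B = +640 kJ, so reaction B has the more negative ΔH; |ΔH_A − ΔH_B| = 640 kJ.

Reaction B, by 640 kJ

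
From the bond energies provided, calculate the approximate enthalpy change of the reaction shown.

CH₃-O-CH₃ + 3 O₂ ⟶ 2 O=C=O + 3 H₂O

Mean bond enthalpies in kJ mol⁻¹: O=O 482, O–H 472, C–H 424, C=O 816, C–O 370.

Bonds broken (reactants):
  C–H: 6 × 424 = 2544
  C–O: 2 × 370 = 740
  O=O: 3 × 482 = 1446
  Σ(broken) = 4730 kJ
Bonds formed (products):
  C=O: 4 × 816 = 3264
  O–H: 6 × 472 = 2832
  Σ(formed) = 6096 kJ
ΔH = Σ(broken) − Σ(formed) = 4730 − 6096 = −1366 kJ

ΔH ≈ −1366 kJ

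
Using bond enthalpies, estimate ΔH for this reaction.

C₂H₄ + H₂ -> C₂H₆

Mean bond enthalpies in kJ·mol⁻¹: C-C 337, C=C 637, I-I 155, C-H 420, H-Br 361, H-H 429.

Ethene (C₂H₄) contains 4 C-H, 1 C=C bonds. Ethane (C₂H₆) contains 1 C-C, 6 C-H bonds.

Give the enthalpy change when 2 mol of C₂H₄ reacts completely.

ΔH = −222 kJ

Bonds broken (reactants):
  C-H: 4 × 420 = 1680
  C=C: 1 × 637 = 637
  H-H: 1 × 429 = 429
  Σ(broken) = 2746 kJ
Bonds formed (products):
  C-C: 1 × 337 = 337
  C-H: 6 × 420 = 2520
  Σ(formed) = 2857 kJ
ΔH = Σ(broken) − Σ(formed) = 2746 − 2857 = −111 kJ
For 2× the reaction as written: 2 × (−111) = −222 kJ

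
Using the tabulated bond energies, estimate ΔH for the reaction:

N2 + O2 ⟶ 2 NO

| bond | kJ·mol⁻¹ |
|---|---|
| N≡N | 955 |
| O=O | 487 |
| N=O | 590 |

Bonds broken (reactants):
  N≡N: 1 × 955 = 955
  O=O: 1 × 487 = 487
  Σ(broken) = 1442 kJ
Bonds formed (products):
  N=O: 2 × 590 = 1180
  Σ(formed) = 1180 kJ
ΔH = Σ(broken) − Σ(formed) = 1442 − 1180 = +262 kJ

ΔH ≈ +262 kJ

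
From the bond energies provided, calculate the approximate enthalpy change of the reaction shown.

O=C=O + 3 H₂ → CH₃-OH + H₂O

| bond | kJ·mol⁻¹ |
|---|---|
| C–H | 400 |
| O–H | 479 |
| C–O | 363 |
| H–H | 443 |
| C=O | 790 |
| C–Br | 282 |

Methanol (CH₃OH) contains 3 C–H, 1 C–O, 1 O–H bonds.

ΔH ≈ −91 kJ

Bonds broken (reactants):
  C=O: 2 × 790 = 1580
  H–H: 3 × 443 = 1329
  Σ(broken) = 2909 kJ
Bonds formed (products):
  C–H: 3 × 400 = 1200
  C–O: 1 × 363 = 363
  O–H: 3 × 479 = 1437
  Σ(formed) = 3000 kJ
ΔH = Σ(broken) − Σ(formed) = 2909 − 3000 = −91 kJ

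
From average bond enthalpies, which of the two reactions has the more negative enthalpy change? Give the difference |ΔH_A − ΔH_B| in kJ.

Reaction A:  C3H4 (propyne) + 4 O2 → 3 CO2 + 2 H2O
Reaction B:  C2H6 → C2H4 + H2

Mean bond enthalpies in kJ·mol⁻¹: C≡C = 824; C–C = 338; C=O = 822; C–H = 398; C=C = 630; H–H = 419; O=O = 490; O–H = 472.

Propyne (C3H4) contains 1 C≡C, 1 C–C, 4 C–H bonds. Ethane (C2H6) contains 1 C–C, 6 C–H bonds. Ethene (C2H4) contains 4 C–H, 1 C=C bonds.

Reaction A, by 2191 kJ

Reaction A:
  Bonds broken (reactants):
    C≡C: 1 × 824 = 824
    C–C: 1 × 338 = 338
    C–H: 4 × 398 = 1592
    O=O: 4 × 490 = 1960
    Σ(broken) = 4714 kJ
  Bonds formed (products):
    C=O: 6 × 822 = 4932
    O–H: 4 × 472 = 1888
    Σ(formed) = 6820 kJ
  ΔH_A = 4714 − 6820 = −2106 kJ
Reaction B:
  Bonds broken (reactants):
    C–C: 1 × 338 = 338
    C–H: 6 × 398 = 2388
    Σ(broken) = 2726 kJ
  Bonds formed (products):
    C–H: 4 × 398 = 1592
    C=C: 1 × 630 = 630
    H–H: 1 × 419 = 419
    Σ(formed) = 2641 kJ
  ΔH_B = 2726 − 2641 = +85 kJ
ΔH_A − ΔH_B = −2191 kJ, so reaction A has the more negative ΔH; |ΔH_A − ΔH_B| = 2191 kJ.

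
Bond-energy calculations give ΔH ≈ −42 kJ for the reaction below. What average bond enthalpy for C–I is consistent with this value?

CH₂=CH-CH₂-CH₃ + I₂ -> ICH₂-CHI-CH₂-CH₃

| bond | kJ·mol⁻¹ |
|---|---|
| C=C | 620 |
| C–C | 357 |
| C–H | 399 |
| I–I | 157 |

D(C–I) ≈ 231 kJ/mol

Let D be the C–I bond energy.
Σ(broken) = 2×357 + 8×399 + 1×620 + 1×157 = 4683
Σ(formed) = 3×357 + 8×399 + 2×D = 4263 + 2D
ΔH = Σ(broken) − Σ(formed) = (4683) − (4263 + 2D) = +420 − 2D
Setting this equal to −42 kJ gives 2D = 462, so D = 231 kJ/mol.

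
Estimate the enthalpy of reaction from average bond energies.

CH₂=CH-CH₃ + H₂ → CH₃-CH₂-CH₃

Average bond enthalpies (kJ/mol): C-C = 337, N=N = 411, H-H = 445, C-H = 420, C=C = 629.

Bonds broken (reactants):
  C-C: 1 × 337 = 337
  C-H: 6 × 420 = 2520
  C=C: 1 × 629 = 629
  H-H: 1 × 445 = 445
  Σ(broken) = 3931 kJ
Bonds formed (products):
  C-C: 2 × 337 = 674
  C-H: 8 × 420 = 3360
  Σ(formed) = 4034 kJ
ΔH = Σ(broken) − Σ(formed) = 3931 − 4034 = −103 kJ

ΔH ≈ −103 kJ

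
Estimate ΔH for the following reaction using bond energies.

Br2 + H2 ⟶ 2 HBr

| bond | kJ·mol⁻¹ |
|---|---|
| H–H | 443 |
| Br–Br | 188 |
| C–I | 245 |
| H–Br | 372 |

Bonds broken (reactants):
  Br–Br: 1 × 188 = 188
  H–H: 1 × 443 = 443
  Σ(broken) = 631 kJ
Bonds formed (products):
  H–Br: 2 × 372 = 744
  Σ(formed) = 744 kJ
ΔH = Σ(broken) − Σ(formed) = 631 − 744 = −113 kJ

ΔH ≈ −113 kJ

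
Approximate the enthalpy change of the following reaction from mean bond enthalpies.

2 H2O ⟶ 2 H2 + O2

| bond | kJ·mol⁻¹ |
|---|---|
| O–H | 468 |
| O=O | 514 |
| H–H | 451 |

ΔH ≈ +456 kJ

Bonds broken (reactants):
  O–H: 4 × 468 = 1872
  Σ(broken) = 1872 kJ
Bonds formed (products):
  H–H: 2 × 451 = 902
  O=O: 1 × 514 = 514
  Σ(formed) = 1416 kJ
ΔH = Σ(broken) − Σ(formed) = 1872 − 1416 = +456 kJ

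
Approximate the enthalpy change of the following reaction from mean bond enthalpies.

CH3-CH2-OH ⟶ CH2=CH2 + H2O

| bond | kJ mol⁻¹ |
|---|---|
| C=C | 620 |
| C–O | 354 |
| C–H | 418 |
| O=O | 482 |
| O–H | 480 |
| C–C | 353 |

ΔH ≈ +25 kJ

Bonds broken (reactants):
  C–C: 1 × 353 = 353
  C–H: 5 × 418 = 2090
  C–O: 1 × 354 = 354
  O–H: 1 × 480 = 480
  Σ(broken) = 3277 kJ
Bonds formed (products):
  C–H: 4 × 418 = 1672
  C=C: 1 × 620 = 620
  O–H: 2 × 480 = 960
  Σ(formed) = 3252 kJ
ΔH = Σ(broken) − Σ(formed) = 3277 − 3252 = +25 kJ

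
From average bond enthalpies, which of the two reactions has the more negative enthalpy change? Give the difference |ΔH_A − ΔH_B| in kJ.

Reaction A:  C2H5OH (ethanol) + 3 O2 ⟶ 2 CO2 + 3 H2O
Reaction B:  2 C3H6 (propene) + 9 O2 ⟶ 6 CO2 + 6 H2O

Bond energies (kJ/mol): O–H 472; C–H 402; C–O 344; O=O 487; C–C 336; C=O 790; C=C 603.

Reaction A:
  Bonds broken (reactants):
    C–C: 1 × 336 = 336
    C–H: 5 × 402 = 2010
    C–O: 1 × 344 = 344
    O–H: 1 × 472 = 472
    O=O: 3 × 487 = 1461
    Σ(broken) = 4623 kJ
  Bonds formed (products):
    C=O: 4 × 790 = 3160
    O–H: 6 × 472 = 2832
    Σ(formed) = 5992 kJ
  ΔH_A = 4623 − 5992 = −1369 kJ
Reaction B:
  Bonds broken (reactants):
    C–C: 2 × 336 = 672
    C–H: 12 × 402 = 4824
    C=C: 2 × 603 = 1206
    O=O: 9 × 487 = 4383
    Σ(broken) = 11085 kJ
  Bonds formed (products):
    C=O: 12 × 790 = 9480
    O–H: 12 × 472 = 5664
    Σ(formed) = 15144 kJ
  ΔH_B = 11085 − 15144 = −4059 kJ
ΔH_A − ΔH_B = +2690 kJ, so reaction B has the more negative ΔH; |ΔH_A − ΔH_B| = 2690 kJ.

Reaction B, by 2690 kJ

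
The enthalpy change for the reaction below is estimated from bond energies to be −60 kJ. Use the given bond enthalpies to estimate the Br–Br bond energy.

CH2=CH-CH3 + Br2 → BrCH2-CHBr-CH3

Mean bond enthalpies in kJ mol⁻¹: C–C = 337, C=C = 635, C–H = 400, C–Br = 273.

Let D be the Br–Br bond energy.
Σ(broken) = 1×D + 1×337 + 6×400 + 1×635 = 3372 + D
Σ(formed) = 2×273 + 2×337 + 6×400 = 3620
ΔH = Σ(broken) − Σ(formed) = (3372 + D) − (3620) = −248 + D
Setting this equal to −60 kJ gives D = 188 kJ/mol.

D(Br–Br) ≈ 188 kJ/mol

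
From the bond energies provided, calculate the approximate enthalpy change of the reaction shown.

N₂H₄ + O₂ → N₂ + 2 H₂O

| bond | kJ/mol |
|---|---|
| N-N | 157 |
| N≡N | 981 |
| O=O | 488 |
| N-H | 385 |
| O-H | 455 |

Bonds broken (reactants):
  N-H: 4 × 385 = 1540
  N-N: 1 × 157 = 157
  O=O: 1 × 488 = 488
  Σ(broken) = 2185 kJ
Bonds formed (products):
  N≡N: 1 × 981 = 981
  O-H: 4 × 455 = 1820
  Σ(formed) = 2801 kJ
ΔH = Σ(broken) − Σ(formed) = 2185 − 2801 = −616 kJ

ΔH ≈ −616 kJ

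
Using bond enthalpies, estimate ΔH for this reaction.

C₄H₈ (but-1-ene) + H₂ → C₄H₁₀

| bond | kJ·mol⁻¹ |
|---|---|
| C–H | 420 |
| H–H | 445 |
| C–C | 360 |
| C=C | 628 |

ΔH ≈ −127 kJ

Bonds broken (reactants):
  C–C: 2 × 360 = 720
  C–H: 8 × 420 = 3360
  C=C: 1 × 628 = 628
  H–H: 1 × 445 = 445
  Σ(broken) = 5153 kJ
Bonds formed (products):
  C–C: 3 × 360 = 1080
  C–H: 10 × 420 = 4200
  Σ(formed) = 5280 kJ
ΔH = Σ(broken) − Σ(formed) = 5153 − 5280 = −127 kJ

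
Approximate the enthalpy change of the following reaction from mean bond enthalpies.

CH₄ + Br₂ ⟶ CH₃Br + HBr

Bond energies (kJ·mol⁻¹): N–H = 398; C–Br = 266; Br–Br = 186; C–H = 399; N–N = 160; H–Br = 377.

Bonds broken (reactants):
  Br–Br: 1 × 186 = 186
  C–H: 4 × 399 = 1596
  Σ(broken) = 1782 kJ
Bonds formed (products):
  C–Br: 1 × 266 = 266
  C–H: 3 × 399 = 1197
  H–Br: 1 × 377 = 377
  Σ(formed) = 1840 kJ
ΔH = Σ(broken) − Σ(formed) = 1782 − 1840 = −58 kJ

ΔH ≈ −58 kJ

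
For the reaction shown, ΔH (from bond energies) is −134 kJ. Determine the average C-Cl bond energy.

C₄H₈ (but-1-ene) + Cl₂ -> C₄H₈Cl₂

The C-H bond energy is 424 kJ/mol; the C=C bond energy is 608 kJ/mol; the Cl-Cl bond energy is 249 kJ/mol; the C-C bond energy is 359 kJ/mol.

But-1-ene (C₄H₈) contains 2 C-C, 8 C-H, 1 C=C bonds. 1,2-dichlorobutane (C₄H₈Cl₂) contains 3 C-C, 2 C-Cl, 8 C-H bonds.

Let D be the C-Cl bond energy.
Σ(broken) = 2×359 + 8×424 + 1×608 + 1×249 = 4967
Σ(formed) = 3×359 + 2×D + 8×424 = 4469 + 2D
ΔH = Σ(broken) − Σ(formed) = (4967) − (4469 + 2D) = +498 − 2D
Setting this equal to −134 kJ gives 2D = 632, so D = 316 kJ/mol.

D(C-Cl) ≈ 316 kJ/mol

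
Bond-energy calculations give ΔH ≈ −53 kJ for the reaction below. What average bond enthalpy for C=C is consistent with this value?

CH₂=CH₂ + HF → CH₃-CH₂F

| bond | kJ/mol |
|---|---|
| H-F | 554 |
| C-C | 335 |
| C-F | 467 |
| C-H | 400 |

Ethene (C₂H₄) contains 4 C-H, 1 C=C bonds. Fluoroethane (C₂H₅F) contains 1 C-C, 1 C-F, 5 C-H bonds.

D(C=C) ≈ 595 kJ/mol

Let D be the C=C bond energy.
Σ(broken) = 4×400 + 1×D + 1×554 = 2154 + D
Σ(formed) = 1×335 + 1×467 + 5×400 = 2802
ΔH = Σ(broken) − Σ(formed) = (2154 + D) − (2802) = −648 + D
Setting this equal to −53 kJ gives D = 595 kJ/mol.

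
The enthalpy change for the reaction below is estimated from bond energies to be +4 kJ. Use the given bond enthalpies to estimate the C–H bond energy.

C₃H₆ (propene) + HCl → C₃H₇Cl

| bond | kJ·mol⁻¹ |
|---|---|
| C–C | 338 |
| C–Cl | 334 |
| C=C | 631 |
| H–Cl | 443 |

Let D be the C–H bond energy.
Σ(broken) = 1×338 + 6×D + 1×631 + 1×443 = 1412 + 6D
Σ(formed) = 2×338 + 1×334 + 7×D = 1010 + 7D
ΔH = Σ(broken) − Σ(formed) = (1412 + 6D) − (1010 + 7D) = +402 − D
Setting this equal to +4 kJ gives D = 398 kJ/mol.

D(C–H) ≈ 398 kJ/mol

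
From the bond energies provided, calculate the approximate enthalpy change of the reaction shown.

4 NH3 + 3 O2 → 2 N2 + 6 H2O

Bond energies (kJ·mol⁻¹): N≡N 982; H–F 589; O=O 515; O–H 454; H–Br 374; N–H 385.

Bonds broken (reactants):
  N–H: 12 × 385 = 4620
  O=O: 3 × 515 = 1545
  Σ(broken) = 6165 kJ
Bonds formed (products):
  N≡N: 2 × 982 = 1964
  O–H: 12 × 454 = 5448
  Σ(formed) = 7412 kJ
ΔH = Σ(broken) − Σ(formed) = 6165 − 7412 = −1247 kJ

ΔH ≈ −1247 kJ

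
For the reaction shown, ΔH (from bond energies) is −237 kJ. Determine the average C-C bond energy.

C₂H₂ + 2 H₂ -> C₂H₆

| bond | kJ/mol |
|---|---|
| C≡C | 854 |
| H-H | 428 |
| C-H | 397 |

D(C-C) ≈ 359 kJ/mol

Let D be the C-C bond energy.
Σ(broken) = 1×854 + 2×397 + 2×428 = 2504
Σ(formed) = 1×D + 6×397 = 2382 + D
ΔH = Σ(broken) − Σ(formed) = (2504) − (2382 + D) = +122 − D
Setting this equal to −237 kJ gives D = 359 kJ/mol.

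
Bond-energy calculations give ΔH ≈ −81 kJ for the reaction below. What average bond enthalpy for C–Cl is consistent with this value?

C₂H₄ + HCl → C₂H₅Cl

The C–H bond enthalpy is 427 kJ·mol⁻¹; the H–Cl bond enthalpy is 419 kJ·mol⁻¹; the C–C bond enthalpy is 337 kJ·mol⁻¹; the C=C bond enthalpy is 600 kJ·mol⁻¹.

Let D be the C–Cl bond energy.
Σ(broken) = 4×427 + 1×600 + 1×419 = 2727
Σ(formed) = 1×337 + 1×D + 5×427 = 2472 + D
ΔH = Σ(broken) − Σ(formed) = (2727) − (2472 + D) = +255 − D
Setting this equal to −81 kJ gives D = 336 kJ/mol.

D(C–Cl) ≈ 336 kJ/mol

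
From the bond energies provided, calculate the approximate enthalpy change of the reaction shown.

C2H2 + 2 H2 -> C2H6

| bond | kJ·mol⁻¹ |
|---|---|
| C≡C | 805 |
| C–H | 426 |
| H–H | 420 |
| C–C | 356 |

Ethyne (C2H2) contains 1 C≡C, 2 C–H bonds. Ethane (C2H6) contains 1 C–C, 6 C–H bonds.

ΔH ≈ −415 kJ

Bonds broken (reactants):
  C≡C: 1 × 805 = 805
  C–H: 2 × 426 = 852
  H–H: 2 × 420 = 840
  Σ(broken) = 2497 kJ
Bonds formed (products):
  C–C: 1 × 356 = 356
  C–H: 6 × 426 = 2556
  Σ(formed) = 2912 kJ
ΔH = Σ(broken) − Σ(formed) = 2497 − 2912 = −415 kJ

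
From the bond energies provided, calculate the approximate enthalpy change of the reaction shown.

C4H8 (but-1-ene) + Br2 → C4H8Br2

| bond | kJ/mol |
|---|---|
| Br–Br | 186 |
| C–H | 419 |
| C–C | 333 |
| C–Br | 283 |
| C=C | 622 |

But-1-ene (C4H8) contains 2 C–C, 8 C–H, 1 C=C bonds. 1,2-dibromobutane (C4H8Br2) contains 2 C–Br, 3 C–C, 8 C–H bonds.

ΔH ≈ −91 kJ

Bonds broken (reactants):
  Br–Br: 1 × 186 = 186
  C–C: 2 × 333 = 666
  C–H: 8 × 419 = 3352
  C=C: 1 × 622 = 622
  Σ(broken) = 4826 kJ
Bonds formed (products):
  C–Br: 2 × 283 = 566
  C–C: 3 × 333 = 999
  C–H: 8 × 419 = 3352
  Σ(formed) = 4917 kJ
ΔH = Σ(broken) − Σ(formed) = 4826 − 4917 = −91 kJ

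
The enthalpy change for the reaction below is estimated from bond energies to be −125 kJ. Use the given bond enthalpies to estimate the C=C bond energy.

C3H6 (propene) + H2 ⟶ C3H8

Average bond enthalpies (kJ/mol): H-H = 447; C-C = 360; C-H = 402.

Let D be the C=C bond energy.
Σ(broken) = 1×360 + 6×402 + 1×D + 1×447 = 3219 + D
Σ(formed) = 2×360 + 8×402 = 3936
ΔH = Σ(broken) − Σ(formed) = (3219 + D) − (3936) = −717 + D
Setting this equal to −125 kJ gives D = 592 kJ/mol.

D(C=C) ≈ 592 kJ/mol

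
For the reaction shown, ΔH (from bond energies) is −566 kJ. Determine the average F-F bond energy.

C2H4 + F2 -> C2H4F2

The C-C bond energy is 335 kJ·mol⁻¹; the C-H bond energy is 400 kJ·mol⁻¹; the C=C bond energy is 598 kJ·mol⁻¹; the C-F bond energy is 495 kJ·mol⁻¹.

Let D be the F-F bond energy.
Σ(broken) = 4×400 + 1×598 + 1×D = 2198 + D
Σ(formed) = 1×335 + 2×495 + 4×400 = 2925
ΔH = Σ(broken) − Σ(formed) = (2198 + D) − (2925) = −727 + D
Setting this equal to −566 kJ gives D = 161 kJ/mol.

D(F-F) ≈ 161 kJ/mol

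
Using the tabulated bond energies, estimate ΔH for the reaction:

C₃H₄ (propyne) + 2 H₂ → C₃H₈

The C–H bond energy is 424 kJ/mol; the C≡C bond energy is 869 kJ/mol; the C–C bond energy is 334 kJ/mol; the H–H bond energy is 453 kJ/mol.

ΔH ≈ −255 kJ

Bonds broken (reactants):
  C≡C: 1 × 869 = 869
  C–C: 1 × 334 = 334
  C–H: 4 × 424 = 1696
  H–H: 2 × 453 = 906
  Σ(broken) = 3805 kJ
Bonds formed (products):
  C–C: 2 × 334 = 668
  C–H: 8 × 424 = 3392
  Σ(formed) = 4060 kJ
ΔH = Σ(broken) − Σ(formed) = 3805 − 4060 = −255 kJ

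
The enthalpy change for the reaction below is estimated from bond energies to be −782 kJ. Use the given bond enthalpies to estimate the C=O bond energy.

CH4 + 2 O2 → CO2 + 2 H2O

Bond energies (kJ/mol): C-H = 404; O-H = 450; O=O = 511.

D(C=O) ≈ 810 kJ/mol

Let D be the C=O bond energy.
Σ(broken) = 4×404 + 2×511 = 2638
Σ(formed) = 2×D + 4×450 = 1800 + 2D
ΔH = Σ(broken) − Σ(formed) = (2638) − (1800 + 2D) = +838 − 2D
Setting this equal to −782 kJ gives 2D = 1620, so D = 810 kJ/mol.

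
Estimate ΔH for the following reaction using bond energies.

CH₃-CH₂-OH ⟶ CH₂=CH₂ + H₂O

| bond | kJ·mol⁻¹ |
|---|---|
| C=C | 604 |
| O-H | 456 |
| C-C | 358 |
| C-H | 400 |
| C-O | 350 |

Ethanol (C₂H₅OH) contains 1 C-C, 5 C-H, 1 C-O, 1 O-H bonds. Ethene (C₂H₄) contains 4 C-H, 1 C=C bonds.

ΔH ≈ +48 kJ

Bonds broken (reactants):
  C-C: 1 × 358 = 358
  C-H: 5 × 400 = 2000
  C-O: 1 × 350 = 350
  O-H: 1 × 456 = 456
  Σ(broken) = 3164 kJ
Bonds formed (products):
  C-H: 4 × 400 = 1600
  C=C: 1 × 604 = 604
  O-H: 2 × 456 = 912
  Σ(formed) = 3116 kJ
ΔH = Σ(broken) − Σ(formed) = 3164 − 3116 = +48 kJ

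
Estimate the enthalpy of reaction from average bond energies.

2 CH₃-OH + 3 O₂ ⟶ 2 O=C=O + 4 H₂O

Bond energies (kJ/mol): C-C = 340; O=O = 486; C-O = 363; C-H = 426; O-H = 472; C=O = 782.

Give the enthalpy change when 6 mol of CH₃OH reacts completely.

Bonds broken (reactants):
  C-H: 6 × 426 = 2556
  C-O: 2 × 363 = 726
  O-H: 2 × 472 = 944
  O=O: 3 × 486 = 1458
  Σ(broken) = 5684 kJ
Bonds formed (products):
  C=O: 4 × 782 = 3128
  O-H: 8 × 472 = 3776
  Σ(formed) = 6904 kJ
ΔH = Σ(broken) − Σ(formed) = 5684 − 6904 = −1220 kJ
For 3× the reaction as written: 3 × (−1220) = −3660 kJ

ΔH = −3660 kJ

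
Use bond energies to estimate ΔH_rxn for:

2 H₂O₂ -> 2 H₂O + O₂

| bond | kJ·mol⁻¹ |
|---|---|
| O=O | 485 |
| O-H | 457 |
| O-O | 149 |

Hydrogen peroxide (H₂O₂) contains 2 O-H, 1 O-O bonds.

ΔH ≈ −187 kJ

Bonds broken (reactants):
  O-H: 4 × 457 = 1828
  O-O: 2 × 149 = 298
  Σ(broken) = 2126 kJ
Bonds formed (products):
  O-H: 4 × 457 = 1828
  O=O: 1 × 485 = 485
  Σ(formed) = 2313 kJ
ΔH = Σ(broken) − Σ(formed) = 2126 − 2313 = −187 kJ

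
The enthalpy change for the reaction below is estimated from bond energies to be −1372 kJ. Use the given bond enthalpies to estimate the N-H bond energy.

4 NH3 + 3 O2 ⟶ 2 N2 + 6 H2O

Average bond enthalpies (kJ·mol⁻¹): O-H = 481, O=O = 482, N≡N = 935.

D(N-H) ≈ 402 kJ/mol

Let D be the N-H bond energy.
Σ(broken) = 12×D + 3×482 = 1446 + 12D
Σ(formed) = 2×935 + 12×481 = 7642
ΔH = Σ(broken) − Σ(formed) = (1446 + 12D) − (7642) = −6196 + 12D
Setting this equal to −1372 kJ gives 12D = 4824, so D = 402 kJ/mol.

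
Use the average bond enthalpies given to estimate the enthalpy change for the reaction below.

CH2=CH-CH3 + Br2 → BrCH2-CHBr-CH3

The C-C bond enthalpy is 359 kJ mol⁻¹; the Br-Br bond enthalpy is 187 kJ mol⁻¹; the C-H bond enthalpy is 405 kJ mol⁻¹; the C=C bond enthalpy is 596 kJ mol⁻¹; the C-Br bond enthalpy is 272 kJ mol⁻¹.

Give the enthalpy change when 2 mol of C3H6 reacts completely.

Bonds broken (reactants):
  Br-Br: 1 × 187 = 187
  C-C: 1 × 359 = 359
  C-H: 6 × 405 = 2430
  C=C: 1 × 596 = 596
  Σ(broken) = 3572 kJ
Bonds formed (products):
  C-Br: 2 × 272 = 544
  C-C: 2 × 359 = 718
  C-H: 6 × 405 = 2430
  Σ(formed) = 3692 kJ
ΔH = Σ(broken) − Σ(formed) = 3572 − 3692 = −120 kJ
For 2× the reaction as written: 2 × (−120) = −240 kJ

ΔH = −240 kJ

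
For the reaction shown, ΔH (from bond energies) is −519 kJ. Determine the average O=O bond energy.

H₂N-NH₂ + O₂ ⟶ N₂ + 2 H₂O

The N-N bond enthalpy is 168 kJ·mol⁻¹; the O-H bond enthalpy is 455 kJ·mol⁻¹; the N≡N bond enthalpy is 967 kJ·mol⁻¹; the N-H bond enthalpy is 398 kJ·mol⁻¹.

D(O=O) ≈ 508 kJ/mol

Let D be the O=O bond energy.
Σ(broken) = 4×398 + 1×168 + 1×D = 1760 + D
Σ(formed) = 1×967 + 4×455 = 2787
ΔH = Σ(broken) − Σ(formed) = (1760 + D) − (2787) = −1027 + D
Setting this equal to −519 kJ gives D = 508 kJ/mol.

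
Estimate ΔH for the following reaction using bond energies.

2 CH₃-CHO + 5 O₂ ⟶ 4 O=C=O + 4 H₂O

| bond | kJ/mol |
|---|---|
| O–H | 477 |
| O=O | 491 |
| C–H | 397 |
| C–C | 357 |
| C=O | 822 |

Bonds broken (reactants):
  C–C: 2 × 357 = 714
  C–H: 8 × 397 = 3176
  C=O: 2 × 822 = 1644
  O=O: 5 × 491 = 2455
  Σ(broken) = 7989 kJ
Bonds formed (products):
  C=O: 8 × 822 = 6576
  O–H: 8 × 477 = 3816
  Σ(formed) = 10392 kJ
ΔH = Σ(broken) − Σ(formed) = 7989 − 10392 = −2403 kJ

ΔH ≈ −2403 kJ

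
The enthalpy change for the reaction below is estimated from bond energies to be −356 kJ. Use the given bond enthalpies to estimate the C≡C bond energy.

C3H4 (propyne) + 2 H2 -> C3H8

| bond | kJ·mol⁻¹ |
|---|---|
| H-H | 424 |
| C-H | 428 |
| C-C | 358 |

D(C≡C) ≈ 866 kJ/mol

Let D be the C≡C bond energy.
Σ(broken) = 1×D + 1×358 + 4×428 + 2×424 = 2918 + D
Σ(formed) = 2×358 + 8×428 = 4140
ΔH = Σ(broken) − Σ(formed) = (2918 + D) − (4140) = −1222 + D
Setting this equal to −356 kJ gives D = 866 kJ/mol.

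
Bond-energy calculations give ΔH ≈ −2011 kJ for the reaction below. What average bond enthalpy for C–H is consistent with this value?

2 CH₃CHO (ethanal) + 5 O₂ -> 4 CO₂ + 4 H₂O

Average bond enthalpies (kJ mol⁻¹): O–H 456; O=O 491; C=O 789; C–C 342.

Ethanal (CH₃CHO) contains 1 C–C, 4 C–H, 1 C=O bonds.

Let D be the C–H bond energy.
Σ(broken) = 2×342 + 8×D + 2×789 + 5×491 = 4717 + 8D
Σ(formed) = 8×789 + 8×456 = 9960
ΔH = Σ(broken) − Σ(formed) = (4717 + 8D) − (9960) = −5243 + 8D
Setting this equal to −2011 kJ gives 8D = 3232, so D = 404 kJ/mol.

D(C–H) ≈ 404 kJ/mol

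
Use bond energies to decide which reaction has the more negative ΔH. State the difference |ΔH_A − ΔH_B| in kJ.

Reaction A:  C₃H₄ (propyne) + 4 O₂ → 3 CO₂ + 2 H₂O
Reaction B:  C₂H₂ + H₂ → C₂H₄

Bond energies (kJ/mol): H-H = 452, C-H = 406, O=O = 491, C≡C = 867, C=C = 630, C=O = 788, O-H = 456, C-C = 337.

Reaction A:
  Bonds broken (reactants):
    C≡C: 1 × 867 = 867
    C-C: 1 × 337 = 337
    C-H: 4 × 406 = 1624
    O=O: 4 × 491 = 1964
    Σ(broken) = 4792 kJ
  Bonds formed (products):
    C=O: 6 × 788 = 4728
    O-H: 4 × 456 = 1824
    Σ(formed) = 6552 kJ
  ΔH_A = 4792 − 6552 = −1760 kJ
Reaction B:
  Bonds broken (reactants):
    C≡C: 1 × 867 = 867
    C-H: 2 × 406 = 812
    H-H: 1 × 452 = 452
    Σ(broken) = 2131 kJ
  Bonds formed (products):
    C-H: 4 × 406 = 1624
    C=C: 1 × 630 = 630
    Σ(formed) = 2254 kJ
  ΔH_B = 2131 − 2254 = −123 kJ
ΔH_A − ΔH_B = −1637 kJ, so reaction A has the more negative ΔH; |ΔH_A − ΔH_B| = 1637 kJ.

Reaction A, by 1637 kJ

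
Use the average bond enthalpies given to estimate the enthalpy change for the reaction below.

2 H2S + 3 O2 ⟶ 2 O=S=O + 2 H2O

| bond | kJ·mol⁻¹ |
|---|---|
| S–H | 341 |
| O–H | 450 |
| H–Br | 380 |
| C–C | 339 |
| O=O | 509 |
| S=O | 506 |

ΔH ≈ −933 kJ

Bonds broken (reactants):
  O=O: 3 × 509 = 1527
  S–H: 4 × 341 = 1364
  Σ(broken) = 2891 kJ
Bonds formed (products):
  O–H: 4 × 450 = 1800
  S=O: 4 × 506 = 2024
  Σ(formed) = 3824 kJ
ΔH = Σ(broken) − Σ(formed) = 2891 − 3824 = −933 kJ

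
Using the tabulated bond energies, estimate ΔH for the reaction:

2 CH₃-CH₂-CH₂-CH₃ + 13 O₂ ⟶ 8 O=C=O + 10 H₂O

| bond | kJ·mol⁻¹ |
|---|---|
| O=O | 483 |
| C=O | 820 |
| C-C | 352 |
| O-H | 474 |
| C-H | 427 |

Bonds broken (reactants):
  C-C: 6 × 352 = 2112
  C-H: 20 × 427 = 8540
  O=O: 13 × 483 = 6279
  Σ(broken) = 16931 kJ
Bonds formed (products):
  C=O: 16 × 820 = 13120
  O-H: 20 × 474 = 9480
  Σ(formed) = 22600 kJ
ΔH = Σ(broken) − Σ(formed) = 16931 − 22600 = −5669 kJ

ΔH ≈ −5669 kJ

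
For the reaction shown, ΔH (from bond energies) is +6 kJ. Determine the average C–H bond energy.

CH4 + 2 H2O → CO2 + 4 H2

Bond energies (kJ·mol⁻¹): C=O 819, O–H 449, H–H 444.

Let D be the C–H bond energy.
Σ(broken) = 4×D + 4×449 = 1796 + 4D
Σ(formed) = 2×819 + 4×444 = 3414
ΔH = Σ(broken) − Σ(formed) = (1796 + 4D) − (3414) = −1618 + 4D
Setting this equal to +6 kJ gives 4D = 1624, so D = 406 kJ/mol.

D(C–H) ≈ 406 kJ/mol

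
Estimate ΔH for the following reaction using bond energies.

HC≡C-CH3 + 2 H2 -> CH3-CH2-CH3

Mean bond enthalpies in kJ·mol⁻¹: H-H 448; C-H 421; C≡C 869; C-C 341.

ΔH ≈ −260 kJ

Bonds broken (reactants):
  C≡C: 1 × 869 = 869
  C-C: 1 × 341 = 341
  C-H: 4 × 421 = 1684
  H-H: 2 × 448 = 896
  Σ(broken) = 3790 kJ
Bonds formed (products):
  C-C: 2 × 341 = 682
  C-H: 8 × 421 = 3368
  Σ(formed) = 4050 kJ
ΔH = Σ(broken) − Σ(formed) = 3790 − 4050 = −260 kJ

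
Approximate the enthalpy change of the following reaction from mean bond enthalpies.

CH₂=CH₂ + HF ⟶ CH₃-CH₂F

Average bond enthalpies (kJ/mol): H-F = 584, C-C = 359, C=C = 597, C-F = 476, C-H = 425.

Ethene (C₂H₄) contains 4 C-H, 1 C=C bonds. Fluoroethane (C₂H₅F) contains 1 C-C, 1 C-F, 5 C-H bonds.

Bonds broken (reactants):
  C-H: 4 × 425 = 1700
  C=C: 1 × 597 = 597
  H-F: 1 × 584 = 584
  Σ(broken) = 2881 kJ
Bonds formed (products):
  C-C: 1 × 359 = 359
  C-F: 1 × 476 = 476
  C-H: 5 × 425 = 2125
  Σ(formed) = 2960 kJ
ΔH = Σ(broken) − Σ(formed) = 2881 − 2960 = −79 kJ

ΔH ≈ −79 kJ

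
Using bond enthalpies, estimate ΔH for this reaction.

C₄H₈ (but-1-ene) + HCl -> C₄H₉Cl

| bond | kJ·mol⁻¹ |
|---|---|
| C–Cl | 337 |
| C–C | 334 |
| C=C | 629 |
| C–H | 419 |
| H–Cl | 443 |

ΔH ≈ −18 kJ

Bonds broken (reactants):
  C–C: 2 × 334 = 668
  C–H: 8 × 419 = 3352
  C=C: 1 × 629 = 629
  H–Cl: 1 × 443 = 443
  Σ(broken) = 5092 kJ
Bonds formed (products):
  C–C: 3 × 334 = 1002
  C–Cl: 1 × 337 = 337
  C–H: 9 × 419 = 3771
  Σ(formed) = 5110 kJ
ΔH = Σ(broken) − Σ(formed) = 5092 − 5110 = −18 kJ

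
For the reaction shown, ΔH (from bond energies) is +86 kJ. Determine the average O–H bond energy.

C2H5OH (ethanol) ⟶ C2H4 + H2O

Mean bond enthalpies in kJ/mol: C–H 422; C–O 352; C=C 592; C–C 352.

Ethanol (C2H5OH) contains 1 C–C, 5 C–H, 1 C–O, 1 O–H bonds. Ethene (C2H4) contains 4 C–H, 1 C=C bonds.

D(O–H) ≈ 448 kJ/mol

Let D be the O–H bond energy.
Σ(broken) = 1×352 + 5×422 + 1×352 + 1×D = 2814 + D
Σ(formed) = 4×422 + 1×592 + 2×D = 2280 + 2D
ΔH = Σ(broken) − Σ(formed) = (2814 + D) − (2280 + 2D) = +534 − D
Setting this equal to +86 kJ gives D = 448 kJ/mol.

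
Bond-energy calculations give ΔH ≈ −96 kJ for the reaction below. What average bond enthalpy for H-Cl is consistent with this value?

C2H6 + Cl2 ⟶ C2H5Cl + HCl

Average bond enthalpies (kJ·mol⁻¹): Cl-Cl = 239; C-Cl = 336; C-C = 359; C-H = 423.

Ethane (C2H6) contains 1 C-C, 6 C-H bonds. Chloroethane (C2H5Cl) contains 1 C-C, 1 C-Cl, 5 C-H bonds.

Let D be the H-Cl bond energy.
Σ(broken) = 1×359 + 6×423 + 1×239 = 3136
Σ(formed) = 1×359 + 1×336 + 5×423 + 1×D = 2810 + D
ΔH = Σ(broken) − Σ(formed) = (3136) − (2810 + D) = +326 − D
Setting this equal to −96 kJ gives D = 422 kJ/mol.

D(H-Cl) ≈ 422 kJ/mol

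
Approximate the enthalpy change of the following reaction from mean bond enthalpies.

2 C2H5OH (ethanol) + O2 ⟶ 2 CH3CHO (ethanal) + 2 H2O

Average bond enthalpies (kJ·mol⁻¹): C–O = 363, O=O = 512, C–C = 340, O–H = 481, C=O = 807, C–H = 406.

ΔH ≈ −526 kJ

Bonds broken (reactants):
  C–C: 2 × 340 = 680
  C–H: 10 × 406 = 4060
  C–O: 2 × 363 = 726
  O–H: 2 × 481 = 962
  O=O: 1 × 512 = 512
  Σ(broken) = 6940 kJ
Bonds formed (products):
  C–C: 2 × 340 = 680
  C–H: 8 × 406 = 3248
  C=O: 2 × 807 = 1614
  O–H: 4 × 481 = 1924
  Σ(formed) = 7466 kJ
ΔH = Σ(broken) − Σ(formed) = 6940 − 7466 = −526 kJ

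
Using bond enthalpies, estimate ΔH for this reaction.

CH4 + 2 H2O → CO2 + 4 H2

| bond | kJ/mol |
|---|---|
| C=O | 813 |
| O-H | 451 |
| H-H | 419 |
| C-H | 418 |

Bonds broken (reactants):
  C-H: 4 × 418 = 1672
  O-H: 4 × 451 = 1804
  Σ(broken) = 3476 kJ
Bonds formed (products):
  C=O: 2 × 813 = 1626
  H-H: 4 × 419 = 1676
  Σ(formed) = 3302 kJ
ΔH = Σ(broken) − Σ(formed) = 3476 − 3302 = +174 kJ

ΔH ≈ +174 kJ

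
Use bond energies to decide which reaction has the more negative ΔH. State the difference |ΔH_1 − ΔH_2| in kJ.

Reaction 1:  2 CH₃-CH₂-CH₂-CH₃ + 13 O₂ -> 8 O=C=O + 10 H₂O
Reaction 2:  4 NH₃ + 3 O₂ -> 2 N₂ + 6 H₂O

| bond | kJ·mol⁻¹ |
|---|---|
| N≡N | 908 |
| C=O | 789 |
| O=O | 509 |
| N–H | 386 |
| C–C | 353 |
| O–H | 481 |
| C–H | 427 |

Reaction 1:
  Bonds broken (reactants):
    C–C: 6 × 353 = 2118
    C–H: 20 × 427 = 8540
    O=O: 13 × 509 = 6617
    Σ(broken) = 17275 kJ
  Bonds formed (products):
    C=O: 16 × 789 = 12624
    O–H: 20 × 481 = 9620
    Σ(formed) = 22244 kJ
  ΔH_1 = 17275 − 22244 = −4969 kJ
Reaction 2:
  Bonds broken (reactants):
    N–H: 12 × 386 = 4632
    O=O: 3 × 509 = 1527
    Σ(broken) = 6159 kJ
  Bonds formed (products):
    N≡N: 2 × 908 = 1816
    O–H: 12 × 481 = 5772
    Σ(formed) = 7588 kJ
  ΔH_2 = 6159 − 7588 = −1429 kJ
ΔH_1 − ΔH_2 = −3540 kJ, so reaction 1 has the more negative ΔH; |ΔH_1 − ΔH_2| = 3540 kJ.

Reaction 1, by 3540 kJ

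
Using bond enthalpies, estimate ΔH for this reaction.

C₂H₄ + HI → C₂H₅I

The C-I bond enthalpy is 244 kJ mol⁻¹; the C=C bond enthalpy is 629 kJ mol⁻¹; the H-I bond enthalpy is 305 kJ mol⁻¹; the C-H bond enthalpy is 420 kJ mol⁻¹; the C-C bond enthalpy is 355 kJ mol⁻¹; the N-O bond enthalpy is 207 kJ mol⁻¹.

Bonds broken (reactants):
  C-H: 4 × 420 = 1680
  C=C: 1 × 629 = 629
  H-I: 1 × 305 = 305
  Σ(broken) = 2614 kJ
Bonds formed (products):
  C-C: 1 × 355 = 355
  C-H: 5 × 420 = 2100
  C-I: 1 × 244 = 244
  Σ(formed) = 2699 kJ
ΔH = Σ(broken) − Σ(formed) = 2614 − 2699 = −85 kJ

ΔH ≈ −85 kJ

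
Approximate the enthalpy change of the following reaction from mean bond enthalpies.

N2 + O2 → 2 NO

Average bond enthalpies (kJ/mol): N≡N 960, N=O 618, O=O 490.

ΔH ≈ +214 kJ

Bonds broken (reactants):
  N≡N: 1 × 960 = 960
  O=O: 1 × 490 = 490
  Σ(broken) = 1450 kJ
Bonds formed (products):
  N=O: 2 × 618 = 1236
  Σ(formed) = 1236 kJ
ΔH = Σ(broken) − Σ(formed) = 1450 − 1236 = +214 kJ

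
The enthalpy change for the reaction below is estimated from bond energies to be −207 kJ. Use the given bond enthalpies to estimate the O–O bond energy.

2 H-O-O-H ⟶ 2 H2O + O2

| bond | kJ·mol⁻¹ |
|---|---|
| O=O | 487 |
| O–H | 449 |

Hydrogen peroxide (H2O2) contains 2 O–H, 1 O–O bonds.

D(O–O) ≈ 140 kJ/mol

Let D be the O–O bond energy.
Σ(broken) = 4×449 + 2×D = 1796 + 2D
Σ(formed) = 4×449 + 1×487 = 2283
ΔH = Σ(broken) − Σ(formed) = (1796 + 2D) − (2283) = −487 + 2D
Setting this equal to −207 kJ gives 2D = 280, so D = 140 kJ/mol.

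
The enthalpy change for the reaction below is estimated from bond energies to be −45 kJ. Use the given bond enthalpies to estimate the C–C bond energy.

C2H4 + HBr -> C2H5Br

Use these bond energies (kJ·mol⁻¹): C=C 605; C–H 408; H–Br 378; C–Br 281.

Let D be the C–C bond energy.
Σ(broken) = 4×408 + 1×605 + 1×378 = 2615
Σ(formed) = 1×281 + 1×D + 5×408 = 2321 + D
ΔH = Σ(broken) − Σ(formed) = (2615) − (2321 + D) = +294 − D
Setting this equal to −45 kJ gives D = 339 kJ/mol.

D(C–C) ≈ 339 kJ/mol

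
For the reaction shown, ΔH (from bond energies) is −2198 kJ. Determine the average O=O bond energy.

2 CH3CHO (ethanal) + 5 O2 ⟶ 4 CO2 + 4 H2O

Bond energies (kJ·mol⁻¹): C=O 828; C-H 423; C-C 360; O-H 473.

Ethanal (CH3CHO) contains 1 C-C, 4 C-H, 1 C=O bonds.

D(O=O) ≈ 490 kJ/mol

Let D be the O=O bond energy.
Σ(broken) = 2×360 + 8×423 + 2×828 + 5×D = 5760 + 5D
Σ(formed) = 8×828 + 8×473 = 10408
ΔH = Σ(broken) − Σ(formed) = (5760 + 5D) − (10408) = −4648 + 5D
Setting this equal to −2198 kJ gives 5D = 2450, so D = 490 kJ/mol.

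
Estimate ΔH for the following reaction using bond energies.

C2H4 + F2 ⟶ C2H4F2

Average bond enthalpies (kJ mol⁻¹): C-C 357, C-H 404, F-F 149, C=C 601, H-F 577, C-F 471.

ΔH ≈ −549 kJ

Bonds broken (reactants):
  C-H: 4 × 404 = 1616
  C=C: 1 × 601 = 601
  F-F: 1 × 149 = 149
  Σ(broken) = 2366 kJ
Bonds formed (products):
  C-C: 1 × 357 = 357
  C-F: 2 × 471 = 942
  C-H: 4 × 404 = 1616
  Σ(formed) = 2915 kJ
ΔH = Σ(broken) − Σ(formed) = 2366 − 2915 = −549 kJ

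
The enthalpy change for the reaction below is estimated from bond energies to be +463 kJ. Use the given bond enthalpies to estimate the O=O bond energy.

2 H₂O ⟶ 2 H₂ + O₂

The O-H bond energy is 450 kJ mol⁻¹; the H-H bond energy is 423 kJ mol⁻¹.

Let D be the O=O bond energy.
Σ(broken) = 4×450 = 1800
Σ(formed) = 2×423 + 1×D = 846 + D
ΔH = Σ(broken) − Σ(formed) = (1800) − (846 + D) = +954 − D
Setting this equal to +463 kJ gives D = 491 kJ/mol.

D(O=O) ≈ 491 kJ/mol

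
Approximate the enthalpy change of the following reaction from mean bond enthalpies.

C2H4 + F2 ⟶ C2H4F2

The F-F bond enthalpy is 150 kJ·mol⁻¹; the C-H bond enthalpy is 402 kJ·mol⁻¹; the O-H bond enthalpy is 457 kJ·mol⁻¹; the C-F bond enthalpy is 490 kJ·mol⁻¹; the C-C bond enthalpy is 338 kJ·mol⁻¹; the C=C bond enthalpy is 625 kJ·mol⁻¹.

ΔH ≈ −543 kJ

Bonds broken (reactants):
  C-H: 4 × 402 = 1608
  C=C: 1 × 625 = 625
  F-F: 1 × 150 = 150
  Σ(broken) = 2383 kJ
Bonds formed (products):
  C-C: 1 × 338 = 338
  C-F: 2 × 490 = 980
  C-H: 4 × 402 = 1608
  Σ(formed) = 2926 kJ
ΔH = Σ(broken) − Σ(formed) = 2383 − 2926 = −543 kJ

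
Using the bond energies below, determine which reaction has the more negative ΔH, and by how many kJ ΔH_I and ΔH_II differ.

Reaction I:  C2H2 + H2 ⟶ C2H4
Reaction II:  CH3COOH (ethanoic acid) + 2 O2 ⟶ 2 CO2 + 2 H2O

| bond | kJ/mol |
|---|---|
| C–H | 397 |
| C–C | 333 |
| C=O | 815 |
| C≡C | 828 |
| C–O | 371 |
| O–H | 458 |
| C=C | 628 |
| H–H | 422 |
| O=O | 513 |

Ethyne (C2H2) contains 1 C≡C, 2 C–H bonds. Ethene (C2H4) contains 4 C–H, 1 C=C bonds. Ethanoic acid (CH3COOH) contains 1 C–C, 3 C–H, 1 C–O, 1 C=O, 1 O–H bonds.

Reaction I:
  Bonds broken (reactants):
    C≡C: 1 × 828 = 828
    C–H: 2 × 397 = 794
    H–H: 1 × 422 = 422
    Σ(broken) = 2044 kJ
  Bonds formed (products):
    C–H: 4 × 397 = 1588
    C=C: 1 × 628 = 628
    Σ(formed) = 2216 kJ
  ΔH_I = 2044 − 2216 = −172 kJ
Reaction II:
  Bonds broken (reactants):
    C–C: 1 × 333 = 333
    C–H: 3 × 397 = 1191
    C–O: 1 × 371 = 371
    C=O: 1 × 815 = 815
    O–H: 1 × 458 = 458
    O=O: 2 × 513 = 1026
    Σ(broken) = 4194 kJ
  Bonds formed (products):
    C=O: 4 × 815 = 3260
    O–H: 4 × 458 = 1832
    Σ(formed) = 5092 kJ
  ΔH_II = 4194 − 5092 = −898 kJ
ΔH_I − ΔH_II = +726 kJ, so reaction II has the more negative ΔH; |ΔH_I − ΔH_II| = 726 kJ.

Reaction II, by 726 kJ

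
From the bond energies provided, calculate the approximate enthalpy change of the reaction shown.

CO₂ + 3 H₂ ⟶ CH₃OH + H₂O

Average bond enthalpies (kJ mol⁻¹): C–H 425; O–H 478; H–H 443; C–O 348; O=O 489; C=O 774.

Bonds broken (reactants):
  C=O: 2 × 774 = 1548
  H–H: 3 × 443 = 1329
  Σ(broken) = 2877 kJ
Bonds formed (products):
  C–H: 3 × 425 = 1275
  C–O: 1 × 348 = 348
  O–H: 3 × 478 = 1434
  Σ(formed) = 3057 kJ
ΔH = Σ(broken) − Σ(formed) = 2877 − 3057 = −180 kJ

ΔH ≈ −180 kJ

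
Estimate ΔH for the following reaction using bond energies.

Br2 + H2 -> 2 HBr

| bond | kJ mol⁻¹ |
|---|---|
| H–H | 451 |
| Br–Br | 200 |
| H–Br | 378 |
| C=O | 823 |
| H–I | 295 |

Bonds broken (reactants):
  Br–Br: 1 × 200 = 200
  H–H: 1 × 451 = 451
  Σ(broken) = 651 kJ
Bonds formed (products):
  H–Br: 2 × 378 = 756
  Σ(formed) = 756 kJ
ΔH = Σ(broken) − Σ(formed) = 651 − 756 = −105 kJ

ΔH ≈ −105 kJ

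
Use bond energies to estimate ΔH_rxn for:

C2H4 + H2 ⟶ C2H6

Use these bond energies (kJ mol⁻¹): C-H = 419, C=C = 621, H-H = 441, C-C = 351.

Bonds broken (reactants):
  C-H: 4 × 419 = 1676
  C=C: 1 × 621 = 621
  H-H: 1 × 441 = 441
  Σ(broken) = 2738 kJ
Bonds formed (products):
  C-C: 1 × 351 = 351
  C-H: 6 × 419 = 2514
  Σ(formed) = 2865 kJ
ΔH = Σ(broken) − Σ(formed) = 2738 − 2865 = −127 kJ

ΔH ≈ −127 kJ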